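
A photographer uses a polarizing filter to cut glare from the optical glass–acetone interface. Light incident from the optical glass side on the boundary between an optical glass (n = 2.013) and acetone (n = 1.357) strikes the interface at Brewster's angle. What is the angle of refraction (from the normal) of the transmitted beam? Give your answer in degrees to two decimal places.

First find Brewster's angle: tan θ_B = 1.357/2.013 = 0.6741, giving θ_B = 33.98°.
The refracted ray is perpendicular to the reflected ray, so θ_t = 90° − θ_B = 56.02°.

θ_t ≈ 56.02°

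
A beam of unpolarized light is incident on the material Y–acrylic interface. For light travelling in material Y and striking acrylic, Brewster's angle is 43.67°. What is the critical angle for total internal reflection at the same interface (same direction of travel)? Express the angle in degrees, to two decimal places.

θ_c ≈ 72.67°

tan θ_B = n₂/n₁ = tan 43.67° = 0.9546.
Total internal reflection: sin θ_c = n₂/n₁ = 0.9546.
θ_c = arcsin(0.9546) = 72.67°.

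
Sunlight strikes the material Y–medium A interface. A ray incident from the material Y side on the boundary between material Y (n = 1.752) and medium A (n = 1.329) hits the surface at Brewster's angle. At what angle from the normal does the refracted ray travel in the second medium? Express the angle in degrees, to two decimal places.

θ_t ≈ 52.82°

First find Brewster's angle: tan θ_B = 1.329/1.752 = 0.7586, giving θ_B = 37.18°.
The refracted ray is perpendicular to the reflected ray, so θ_t = 90° − θ_B = 52.82°.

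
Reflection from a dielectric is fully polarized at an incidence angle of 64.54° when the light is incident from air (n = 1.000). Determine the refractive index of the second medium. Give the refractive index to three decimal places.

n ≈ 2.100

Brewster's law: tan θ_B = n₂/n₁ (light incident in air, refracted into a dielectric).
n₂ = n₁ tan θ_B = 1.000 × tan 64.54° = 2.100.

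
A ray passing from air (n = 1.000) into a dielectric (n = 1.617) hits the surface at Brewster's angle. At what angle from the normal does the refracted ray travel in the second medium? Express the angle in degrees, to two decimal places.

θ_t ≈ 31.73°

tan θ_B = n₂/n₁ = 1.617/1.000 = 1.6170, so θ_B = 58.27°.
At Brewster's angle the reflected and refracted rays are perpendicular, so θ_t = 90° − θ_B = 90° − 58.27° = 31.73°.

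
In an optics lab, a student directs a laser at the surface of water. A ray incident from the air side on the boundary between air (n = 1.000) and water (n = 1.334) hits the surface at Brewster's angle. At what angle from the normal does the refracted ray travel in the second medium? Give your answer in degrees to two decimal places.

θ_B = arctan(n₂/n₁) = arctan(1.334/1.000) = 53.14°.
At Brewster's angle the reflected and refracted rays are perpendicular, so θ_t = 90° − θ_B = 90° − 53.14° = 36.86°.

θ_t ≈ 36.86°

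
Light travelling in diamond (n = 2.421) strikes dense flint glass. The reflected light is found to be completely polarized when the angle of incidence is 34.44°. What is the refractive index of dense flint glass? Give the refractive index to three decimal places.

n ≈ 1.660

At the Brewster angle, tan θ_B = n₂/n₁ with n₁ on the incident side (diamond) and n₂ on the transmitted side (dense flint glass).
n₂ = n₁ tan θ_B = 2.421 × tan 34.44° = 1.660.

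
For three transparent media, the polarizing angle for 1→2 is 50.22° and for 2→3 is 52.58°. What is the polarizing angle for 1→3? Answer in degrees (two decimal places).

θ_B ≈ 57.50°

n₂/n₁ = tan 50.22° = 1.2011 and n₃/n₂ = tan 52.58° = 1.3070.
So n₃/n₁ = (n₂/n₁)(n₃/n₂) = 1.2011 × 1.3070 = 1.5698.
θ_B(1→3) = arctan(1.5698) = 57.50°.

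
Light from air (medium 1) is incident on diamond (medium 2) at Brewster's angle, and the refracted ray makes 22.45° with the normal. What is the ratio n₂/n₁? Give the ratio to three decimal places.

At Brewster incidence θ_B = 90° − θ_t = 90° − 22.45° = 67.55°.
Then n₂/n₁ = tan θ_B = tan 67.55° = 2.420.

n₂/n₁ ≈ 2.420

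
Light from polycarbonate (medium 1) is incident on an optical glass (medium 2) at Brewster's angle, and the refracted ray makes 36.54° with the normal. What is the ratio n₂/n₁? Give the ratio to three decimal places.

θ_B + θ_t = 90°, so θ_B = 90° − 36.54° = 53.46°.
Then n₂/n₁ = tan θ_B = tan 53.46° = 1.349.

n₂/n₁ ≈ 1.349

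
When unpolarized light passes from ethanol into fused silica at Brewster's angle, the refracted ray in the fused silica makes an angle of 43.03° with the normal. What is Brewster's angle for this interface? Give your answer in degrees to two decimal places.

Since the reflected and refracted rays are at right angles at the polarizing angle, θ_B + θ_t = 90°.
So θ_B = 90° − θ_t = 90° − 43.03° = 46.97°.

θ_B ≈ 46.97°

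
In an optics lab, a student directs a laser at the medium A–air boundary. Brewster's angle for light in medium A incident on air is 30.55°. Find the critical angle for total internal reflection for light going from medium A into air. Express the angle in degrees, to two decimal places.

θ_c ≈ 36.17°

n₂/n₁ = tan 30.55° = 0.5902; the critical angle satisfies sin θ_c = n₂/n₁.
θ_c = arcsin(0.5902) = 36.17°.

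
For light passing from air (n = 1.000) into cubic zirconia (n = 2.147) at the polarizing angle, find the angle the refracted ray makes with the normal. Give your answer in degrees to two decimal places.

θ_t ≈ 24.97°

θ_B = arctan(n₂/n₁) = arctan(2.147/1.000) = 65.03°.
The refracted ray is perpendicular to the reflected ray, so θ_t = 90° − θ_B = 24.97°.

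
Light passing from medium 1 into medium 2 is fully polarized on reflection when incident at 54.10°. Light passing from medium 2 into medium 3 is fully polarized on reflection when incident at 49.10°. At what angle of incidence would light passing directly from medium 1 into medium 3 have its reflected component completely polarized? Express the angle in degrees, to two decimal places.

θ_B ≈ 57.91°

n₂/n₁ = tan 54.10° = 1.3814 and n₃/n₂ = tan 49.10° = 1.1544.
Multiplying, n₃/n₁ = 1.3814 × 1.1544 = 1.5948, and θ_B(1→3) = arctan 1.5948 = 57.91°.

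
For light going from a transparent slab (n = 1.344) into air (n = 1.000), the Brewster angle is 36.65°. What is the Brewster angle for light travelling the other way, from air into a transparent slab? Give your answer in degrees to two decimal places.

tan θ_B' = n₁/n₂ = 1/tan θ_B, so θ_B' = 90° − θ_B.
θ_B' = 90° − 36.65° = 53.35°.

θ_B' ≈ 53.35°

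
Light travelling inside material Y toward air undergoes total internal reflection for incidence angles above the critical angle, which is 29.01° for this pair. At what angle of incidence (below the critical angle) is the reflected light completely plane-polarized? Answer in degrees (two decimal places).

θ_B ≈ 25.87°

n₂/n₁ = sin θ_c = sin 29.01° = 0.4850.
tan θ_B equals the same ratio, so θ_B = arctan(0.4850) = 25.87°.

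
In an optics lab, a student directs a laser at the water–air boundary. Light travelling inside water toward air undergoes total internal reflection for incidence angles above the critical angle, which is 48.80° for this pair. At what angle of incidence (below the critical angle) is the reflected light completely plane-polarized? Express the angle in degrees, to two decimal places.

θ_B ≈ 36.96°

sin θ_c = n₂/n₁, so n₂/n₁ = sin 48.80° = 0.7524.
Brewster: tan θ_B = n₂/n₁ = 0.7524.
θ_B = arctan(0.7524) = 36.96°.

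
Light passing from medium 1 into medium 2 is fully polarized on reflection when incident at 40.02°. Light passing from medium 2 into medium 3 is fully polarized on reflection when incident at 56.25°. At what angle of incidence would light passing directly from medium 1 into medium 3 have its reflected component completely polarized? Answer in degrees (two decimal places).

θ_B ≈ 51.49°

tan θ_B(1→2) = n₂/n₁ = tan 40.02° = 0.8397.
tan θ_B(2→3) = n₃/n₂ = tan 56.25° = 1.4966.
Multiplying, n₃/n₁ = 0.8397 × 1.4966 = 1.2567, and θ_B(1→3) = arctan 1.2567 = 51.49°.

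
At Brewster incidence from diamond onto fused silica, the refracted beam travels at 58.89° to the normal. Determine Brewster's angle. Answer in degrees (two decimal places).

Brewster's condition makes the reflected and refracted beams perpendicular: θ_B + θ_t = 90°.
So θ_B = 90° − θ_t = 90° − 58.89° = 31.11°.

θ_B ≈ 31.11°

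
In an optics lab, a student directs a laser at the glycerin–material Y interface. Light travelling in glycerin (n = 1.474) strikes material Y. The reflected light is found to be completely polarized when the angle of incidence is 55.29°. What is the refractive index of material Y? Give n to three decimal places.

n ≈ 2.128

Brewster's law: tan θ_B = n₂/n₁ (light incident in glycerin, refracted into material Y).
n₂ = n₁ tan θ_B = 1.474 × tan 55.29° = 2.128.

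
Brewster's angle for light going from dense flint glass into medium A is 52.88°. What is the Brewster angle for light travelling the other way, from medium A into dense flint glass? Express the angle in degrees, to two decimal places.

θ_B' ≈ 37.12°

tan θ_B' = n₁/n₂ = 1/tan θ_B, so θ_B' = 90° − θ_B.
θ_B' = 90° − 52.88° = 37.12°.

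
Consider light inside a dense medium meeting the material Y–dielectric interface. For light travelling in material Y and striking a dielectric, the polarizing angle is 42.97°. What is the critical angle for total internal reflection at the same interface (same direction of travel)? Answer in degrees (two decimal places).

From Brewster, n₂/n₁ = tan θ_B = tan 42.97° = 0.9315.
Then sin θ_c = n₂/n₁ = 0.9315, so θ_c = arcsin 0.9315 = 68.68°.

θ_c ≈ 68.68°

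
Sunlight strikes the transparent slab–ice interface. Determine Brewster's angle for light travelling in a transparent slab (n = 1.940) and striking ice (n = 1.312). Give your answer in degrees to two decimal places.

θ_B ≈ 34.07°

The reflected p-component vanishes when tan θ_B = n₂/n₁.
Here n₂/n₁ = 1.312/1.940 = 0.6763, and Brewster's law gives tan θ_B = n₂/n₁. Taking the arctangent, θ_B = 34.07°.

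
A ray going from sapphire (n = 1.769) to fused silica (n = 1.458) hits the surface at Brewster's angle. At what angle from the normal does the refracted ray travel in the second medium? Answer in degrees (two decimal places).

θ_B = arctan(n₂/n₁) = arctan(1.458/1.769) = 39.50°.
The refracted ray is perpendicular to the reflected ray, so θ_t = 90° − θ_B = 50.50°.

θ_t ≈ 50.50°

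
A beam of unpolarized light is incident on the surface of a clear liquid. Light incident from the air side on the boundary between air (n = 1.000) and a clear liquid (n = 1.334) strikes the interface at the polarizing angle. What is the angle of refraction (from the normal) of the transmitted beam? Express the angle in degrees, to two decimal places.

θ_t ≈ 36.86°

tan θ_B = n₂/n₁ = 1.334/1.000 = 1.3340, so θ_B = 53.14°.
Since θ_B + θ_t = 90° at Brewster incidence, θ_t = 90° − 53.14° = 36.86°.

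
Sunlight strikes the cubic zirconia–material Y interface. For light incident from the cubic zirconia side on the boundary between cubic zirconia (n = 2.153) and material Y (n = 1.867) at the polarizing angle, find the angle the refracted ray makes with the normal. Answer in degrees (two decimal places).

θ_t ≈ 49.07°

θ_B = arctan(n₂/n₁) = arctan(1.867/2.153) = 40.93°.
The refracted ray is perpendicular to the reflected ray, so θ_t = 90° − θ_B = 49.07°.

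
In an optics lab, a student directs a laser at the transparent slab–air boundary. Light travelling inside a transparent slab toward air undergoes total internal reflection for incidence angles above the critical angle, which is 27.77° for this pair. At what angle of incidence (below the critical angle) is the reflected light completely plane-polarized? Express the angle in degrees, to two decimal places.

sin θ_c = n₂/n₁, so n₂/n₁ = sin 27.77° = 0.4659.
Brewster: tan θ_B = n₂/n₁ = 0.4659.
θ_B = arctan(0.4659) = 24.98°.

θ_B ≈ 24.98°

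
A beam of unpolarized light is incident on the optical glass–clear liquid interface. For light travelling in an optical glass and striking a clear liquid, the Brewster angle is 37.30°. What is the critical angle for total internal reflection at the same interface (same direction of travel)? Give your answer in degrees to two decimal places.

θ_c ≈ 49.62°

n₂/n₁ = tan 37.30° = 0.7618; the critical angle satisfies sin θ_c = n₂/n₁.
θ_c = arcsin(0.7618) = 49.62°.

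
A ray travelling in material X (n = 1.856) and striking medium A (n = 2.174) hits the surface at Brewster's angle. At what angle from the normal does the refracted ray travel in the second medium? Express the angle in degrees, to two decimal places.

tan θ_B = n₂/n₁ = 2.174/1.856 = 1.1713, so θ_B = 49.51°.
The refracted ray is perpendicular to the reflected ray, so θ_t = 90° − θ_B = 40.49°.

θ_t ≈ 40.49°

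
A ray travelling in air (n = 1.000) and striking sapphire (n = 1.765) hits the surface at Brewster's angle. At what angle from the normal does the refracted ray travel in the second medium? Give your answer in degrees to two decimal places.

θ_B = arctan(n₂/n₁) = arctan(1.765/1.000) = 60.47°.
The refracted ray is perpendicular to the reflected ray, so θ_t = 90° − θ_B = 29.53°.

θ_t ≈ 29.53°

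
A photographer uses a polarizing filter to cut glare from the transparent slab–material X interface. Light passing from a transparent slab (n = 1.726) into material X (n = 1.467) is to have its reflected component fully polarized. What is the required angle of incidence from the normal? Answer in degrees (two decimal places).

θ_B ≈ 40.36°

Here n₂/n₁ = 1.467/1.726 = 0.8499, and Brewster's law gives tan θ_B = n₂/n₁. Taking the arctangent, θ_B = 40.36°.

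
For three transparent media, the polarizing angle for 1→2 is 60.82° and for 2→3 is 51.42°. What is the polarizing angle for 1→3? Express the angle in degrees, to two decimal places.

θ_B ≈ 65.99°

n₂/n₁ = tan 60.82° = 1.7908 and n₃/n₂ = tan 51.42° = 1.2536.
Multiplying, n₃/n₁ = 1.7908 × 1.2536 = 2.2448, and θ_B(1→3) = arctan 2.2448 = 65.99°.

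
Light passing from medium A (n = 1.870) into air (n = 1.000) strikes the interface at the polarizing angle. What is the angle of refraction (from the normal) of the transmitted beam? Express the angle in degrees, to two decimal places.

tan θ_B = n₂/n₁ = 1.000/1.870 = 0.5348, so θ_B = 28.14°.
Since θ_B + θ_t = 90° at Brewster incidence, θ_t = 90° − 28.14° = 61.86°.

θ_t ≈ 61.86°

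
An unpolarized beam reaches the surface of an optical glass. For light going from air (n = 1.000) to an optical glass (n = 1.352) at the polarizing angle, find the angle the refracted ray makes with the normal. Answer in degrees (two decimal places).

θ_t ≈ 36.49°

First find Brewster's angle: tan θ_B = 1.352/1.000 = 1.3520, giving θ_B = 53.51°.
The refracted ray is perpendicular to the reflected ray, so θ_t = 90° − θ_B = 36.49°.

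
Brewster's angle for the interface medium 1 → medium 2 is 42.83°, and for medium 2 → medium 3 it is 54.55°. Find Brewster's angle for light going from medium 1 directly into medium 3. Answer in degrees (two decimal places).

n₂/n₁ = tan 42.83° = 0.9270 and n₃/n₂ = tan 54.55° = 1.4045.
n₃/n₁ = 1.3020. Then tan θ_B(1→3) = n₃/n₁, so θ_B(1→3) = arctan(1.3020) = 52.47°.

θ_B ≈ 52.47°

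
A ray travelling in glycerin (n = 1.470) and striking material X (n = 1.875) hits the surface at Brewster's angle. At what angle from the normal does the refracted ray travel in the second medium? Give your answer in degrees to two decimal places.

θ_t ≈ 38.10°

tan θ_B = n₂/n₁ = 1.875/1.470 = 1.2755, so θ_B = 51.90°.
At Brewster's angle the reflected and refracted rays are perpendicular, so θ_t = 90° − θ_B = 90° − 51.90° = 38.10°.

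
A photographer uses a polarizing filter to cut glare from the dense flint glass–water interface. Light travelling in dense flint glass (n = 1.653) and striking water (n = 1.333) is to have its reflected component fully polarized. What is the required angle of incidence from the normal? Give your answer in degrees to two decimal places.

Here n₂/n₁ = 1.333/1.653 = 0.8064, and Brewster's law gives tan θ_B = n₂/n₁.
θ_B = arctan(0.8064) = 38.88°.

θ_B ≈ 38.88°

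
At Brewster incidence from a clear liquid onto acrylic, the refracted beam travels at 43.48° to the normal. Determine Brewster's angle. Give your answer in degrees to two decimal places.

θ_B ≈ 46.52°

At Brewster's angle the reflected and refracted rays are perpendicular, so θ_B + θ_t = 90°.
θ_B = 90° − 43.48° = 46.52°.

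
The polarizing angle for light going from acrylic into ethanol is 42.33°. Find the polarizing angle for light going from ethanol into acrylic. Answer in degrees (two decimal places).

Reversing the direction swaps n₁ and n₂, so tan θ_B' = 1/tan θ_B and θ_B' = 90° − θ_B.
Hence θ_B' = 90° − 42.33° = 47.67°.

θ_B' ≈ 47.67°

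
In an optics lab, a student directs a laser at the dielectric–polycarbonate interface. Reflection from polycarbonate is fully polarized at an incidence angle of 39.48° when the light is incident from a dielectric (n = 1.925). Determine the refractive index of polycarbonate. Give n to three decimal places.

n ≈ 1.586

Brewster's law: tan θ_B = n₂/n₁ (light incident in a dielectric, refracted into polycarbonate).
n₂ = n₁ tan θ_B = 1.925 × tan 39.48° = 1.586.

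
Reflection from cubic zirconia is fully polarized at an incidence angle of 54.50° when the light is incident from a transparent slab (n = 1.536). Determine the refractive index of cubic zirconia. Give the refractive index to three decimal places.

Full polarization of the reflected beam means tan θ_B = n₂/n₁, where n₁ is the incident medium (a transparent slab).
n₂ = n₁ tan θ_B = 1.536 × tan 54.50° = 2.153.

n ≈ 2.153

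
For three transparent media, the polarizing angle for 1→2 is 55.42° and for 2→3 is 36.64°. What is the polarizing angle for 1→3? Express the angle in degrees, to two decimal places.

θ_B ≈ 47.17°

Each Brewster angle gives a ratio: n₂/n₁ = tan 55.42° = 1.4507, n₃/n₂ = tan 36.64° = 0.7437.
Multiplying, n₃/n₁ = 1.4507 × 0.7437 = 1.0789, and θ_B(1→3) = arctan 1.0789 = 47.17°.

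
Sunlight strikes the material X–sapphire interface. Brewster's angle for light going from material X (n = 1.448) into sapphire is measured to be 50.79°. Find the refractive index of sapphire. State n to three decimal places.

n ≈ 1.775

Full polarization of the reflected beam means tan θ_B = n₂/n₁, where n₁ is the incident medium (material X).
n₂ = n₁ tan θ_B = 1.448 × tan 50.79° = 1.775.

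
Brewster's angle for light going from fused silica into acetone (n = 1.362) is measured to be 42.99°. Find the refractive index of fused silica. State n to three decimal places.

n ≈ 1.461

Full polarization of the reflected beam means tan θ_B = n₂/n₁, where n₁ is the incident medium (fused silica).
n₁ = n₂ / tan θ_B = 1.362 / tan 42.99° = 1.461.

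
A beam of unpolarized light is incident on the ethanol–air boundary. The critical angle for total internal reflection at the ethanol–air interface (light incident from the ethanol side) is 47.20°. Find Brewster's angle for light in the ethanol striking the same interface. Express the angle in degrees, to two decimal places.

sin θ_c = n₂/n₁, so n₂/n₁ = sin 47.20° = 0.7337.
Brewster: tan θ_B = n₂/n₁ = 0.7337.
θ_B = arctan(0.7337) = 36.27°.

θ_B ≈ 36.27°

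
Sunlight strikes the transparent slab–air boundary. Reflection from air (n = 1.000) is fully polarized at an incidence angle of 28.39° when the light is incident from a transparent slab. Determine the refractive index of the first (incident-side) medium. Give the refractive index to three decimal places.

n ≈ 1.850

Brewster's law: tan θ_B = n₂/n₁ (light incident in a transparent slab, refracted into air).
n₁ = n₂ / tan θ_B = 1.000 / tan 28.39° = 1.850.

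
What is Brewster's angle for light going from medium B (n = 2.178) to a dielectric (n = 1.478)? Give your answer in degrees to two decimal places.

Brewster's condition: tan θ_B = n₂/n₁ = 1.478/2.178 = 0.6786.
θ_B = arctan(0.6786) = 34.16°.

θ_B ≈ 34.16°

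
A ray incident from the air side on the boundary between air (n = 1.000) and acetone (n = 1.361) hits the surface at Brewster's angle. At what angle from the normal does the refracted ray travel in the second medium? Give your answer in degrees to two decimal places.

First find Brewster's angle: tan θ_B = 1.361/1.000 = 1.3610, giving θ_B = 53.69°.
Since θ_B + θ_t = 90° at Brewster incidence, θ_t = 90° − 53.69° = 36.31°.

θ_t ≈ 36.31°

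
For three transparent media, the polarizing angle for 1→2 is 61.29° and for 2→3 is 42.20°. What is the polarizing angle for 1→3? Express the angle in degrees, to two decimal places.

θ_B ≈ 58.87°

n₂/n₁ = tan 61.29° = 1.8258 and n₃/n₂ = tan 42.20° = 0.9067.
Multiplying, n₃/n₁ = 1.8258 × 0.9067 = 1.6555, and θ_B(1→3) = arctan 1.6555 = 58.87°.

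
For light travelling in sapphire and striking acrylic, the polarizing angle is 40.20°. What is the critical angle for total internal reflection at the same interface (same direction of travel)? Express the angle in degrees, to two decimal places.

tan θ_B = n₂/n₁ = tan 40.20° = 0.8451.
Total internal reflection: sin θ_c = n₂/n₁ = 0.8451.
θ_c = arcsin(0.8451) = 57.68°.

θ_c ≈ 57.68°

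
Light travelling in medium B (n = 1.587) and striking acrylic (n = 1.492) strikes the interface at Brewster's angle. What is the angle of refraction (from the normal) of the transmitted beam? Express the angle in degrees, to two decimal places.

θ_t ≈ 46.77°

tan θ_B = n₂/n₁ = 1.492/1.587 = 0.9401, so θ_B = 43.23°.
The refracted ray is perpendicular to the reflected ray, so θ_t = 90° − θ_B = 46.77°.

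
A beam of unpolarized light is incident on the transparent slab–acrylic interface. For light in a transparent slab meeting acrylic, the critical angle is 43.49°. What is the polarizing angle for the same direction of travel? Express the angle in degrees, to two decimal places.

θ_B ≈ 34.54°

At the critical angle sin θ_c = n₂/n₁, giving n₂/n₁ = sin 43.49° = 0.6882.
Then tan θ_B = n₂/n₁ = 0.6882, so θ_B = arctan 0.6882 = 34.54°.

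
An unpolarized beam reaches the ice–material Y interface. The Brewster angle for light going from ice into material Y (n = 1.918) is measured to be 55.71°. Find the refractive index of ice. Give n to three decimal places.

n ≈ 1.308

Brewster's law: tan θ_B = n₂/n₁ (light incident in ice, refracted into material Y).
n₁ = n₂ / tan θ_B = 1.918 / tan 55.71° = 1.308.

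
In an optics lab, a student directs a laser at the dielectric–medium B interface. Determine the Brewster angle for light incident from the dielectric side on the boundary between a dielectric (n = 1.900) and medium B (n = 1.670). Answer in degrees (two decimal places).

θ_B ≈ 41.31°

Brewster's condition: tan θ_B = n₂/n₁ = 1.670/1.900 = 0.8789.
So θ_B = arctan 0.8789 = 41.31°.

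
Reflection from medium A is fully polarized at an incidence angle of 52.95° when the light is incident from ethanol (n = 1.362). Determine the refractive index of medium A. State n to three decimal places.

n ≈ 1.804

Full polarization of the reflected beam means tan θ_B = n₂/n₁, where n₁ is the incident medium (ethanol).
n₂ = n₁ tan θ_B = 1.362 × tan 52.95° = 1.804.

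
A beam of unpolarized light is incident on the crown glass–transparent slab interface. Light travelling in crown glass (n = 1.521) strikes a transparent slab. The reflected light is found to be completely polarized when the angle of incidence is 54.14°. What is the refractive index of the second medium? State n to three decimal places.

At Brewster's angle, tan θ_B = n₂/n₁ with n₁ on the incident side (crown glass) and n₂ on the transmitted side (a transparent slab).
n₂ = n₁ tan θ_B = 1.521 × tan 54.14° = 2.104.

n ≈ 2.104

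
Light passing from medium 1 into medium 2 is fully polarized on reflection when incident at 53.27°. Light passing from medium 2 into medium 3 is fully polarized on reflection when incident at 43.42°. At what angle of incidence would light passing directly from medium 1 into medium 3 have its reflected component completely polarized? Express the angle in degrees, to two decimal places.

θ_B ≈ 51.74°

n₂/n₁ = tan 53.27° = 1.3401 and n₃/n₂ = tan 43.42° = 0.9463.
n₃/n₁ = 1.2682. Then tan θ_B(1→3) = n₃/n₁, so θ_B(1→3) = arctan(1.2682) = 51.74°.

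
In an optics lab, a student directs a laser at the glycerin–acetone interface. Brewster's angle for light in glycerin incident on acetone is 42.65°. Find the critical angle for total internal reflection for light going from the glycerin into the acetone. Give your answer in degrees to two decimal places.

θ_c ≈ 67.10°

n₂/n₁ = tan 42.65° = 0.9212; the critical angle satisfies sin θ_c = n₂/n₁.
θ_c = arcsin(0.9212) = 67.10°.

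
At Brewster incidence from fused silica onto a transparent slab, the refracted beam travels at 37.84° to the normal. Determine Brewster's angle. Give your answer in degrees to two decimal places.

θ_B ≈ 52.16°

At Brewster's angle the reflected and refracted rays are perpendicular, so θ_B + θ_t = 90°.
θ_B = 90° − 37.84° = 52.16°.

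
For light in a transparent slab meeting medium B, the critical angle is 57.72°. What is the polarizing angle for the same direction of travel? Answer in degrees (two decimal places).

θ_B ≈ 40.21°

n₂/n₁ = sin θ_c = sin 57.72° = 0.8454.
tan θ_B equals the same ratio, so θ_B = arctan(0.8454) = 40.21°.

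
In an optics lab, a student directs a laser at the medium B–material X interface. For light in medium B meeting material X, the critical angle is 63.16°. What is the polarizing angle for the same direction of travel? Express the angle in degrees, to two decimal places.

n₂/n₁ = sin θ_c = sin 63.16° = 0.8923.
tan θ_B equals the same ratio, so θ_B = arctan(0.8923) = 41.74°.

θ_B ≈ 41.74°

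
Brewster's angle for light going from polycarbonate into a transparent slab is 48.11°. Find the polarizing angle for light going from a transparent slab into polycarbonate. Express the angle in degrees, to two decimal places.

θ_B' ≈ 41.89°

The two Brewster angles are complementary: θ_B' = 90° − θ_B = 90° − 48.11° = 41.89°.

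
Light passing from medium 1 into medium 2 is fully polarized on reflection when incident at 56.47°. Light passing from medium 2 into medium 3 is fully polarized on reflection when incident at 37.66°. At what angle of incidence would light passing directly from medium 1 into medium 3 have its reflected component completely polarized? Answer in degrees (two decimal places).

tan θ_B(1→2) = n₂/n₁ = tan 56.47° = 1.5091.
tan θ_B(2→3) = n₃/n₂ = tan 37.66° = 0.7718.
n₃/n₁ = 1.1647. Then tan θ_B(1→3) = n₃/n₁, so θ_B(1→3) = arctan(1.1647) = 49.35°.

θ_B ≈ 49.35°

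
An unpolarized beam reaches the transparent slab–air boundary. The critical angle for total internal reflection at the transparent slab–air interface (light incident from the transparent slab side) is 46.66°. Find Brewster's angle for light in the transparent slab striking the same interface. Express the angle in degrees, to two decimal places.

At the critical angle sin θ_c = n₂/n₁, giving n₂/n₁ = sin 46.66° = 0.7273.
Then tan θ_B = n₂/n₁ = 0.7273, so θ_B = arctan 0.7273 = 36.03°.

θ_B ≈ 36.03°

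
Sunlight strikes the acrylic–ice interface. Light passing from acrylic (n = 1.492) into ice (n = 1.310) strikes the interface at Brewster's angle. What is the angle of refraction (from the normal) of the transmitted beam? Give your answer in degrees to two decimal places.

θ_t ≈ 48.72°

θ_B = arctan(n₂/n₁) = arctan(1.310/1.492) = 41.28°.
At Brewster's angle the reflected and refracted rays are perpendicular, so θ_t = 90° − θ_B = 90° − 41.28° = 48.72°.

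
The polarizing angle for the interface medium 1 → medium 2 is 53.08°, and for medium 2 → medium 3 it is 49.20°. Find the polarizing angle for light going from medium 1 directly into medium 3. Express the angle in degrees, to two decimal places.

Each Brewster angle gives a ratio: n₂/n₁ = tan 53.08° = 1.3309, n₃/n₂ = tan 49.20° = 1.1585.
n₃/n₁ = 1.5419. Then tan θ_B(1→3) = n₃/n₁, so θ_B(1→3) = arctan(1.5419) = 57.03°.

θ_B ≈ 57.03°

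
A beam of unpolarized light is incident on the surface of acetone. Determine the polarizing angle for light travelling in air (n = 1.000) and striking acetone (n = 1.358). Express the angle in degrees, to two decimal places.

Here n₂/n₁ = 1.358/1.000 = 1.3580, and Brewster's law gives tan θ_B = n₂/n₁. Taking the arctangent, θ_B = 53.63°.

θ_B ≈ 53.63°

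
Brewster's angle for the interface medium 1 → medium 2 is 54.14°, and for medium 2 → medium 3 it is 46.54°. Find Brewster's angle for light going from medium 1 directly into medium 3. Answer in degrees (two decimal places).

θ_B ≈ 55.59°

n₂/n₁ = tan 54.14° = 1.3835 and n₃/n₂ = tan 46.54° = 1.0553.
Multiplying, n₃/n₁ = 1.3835 × 1.0553 = 1.4599, and θ_B(1→3) = arctan 1.4599 = 55.59°.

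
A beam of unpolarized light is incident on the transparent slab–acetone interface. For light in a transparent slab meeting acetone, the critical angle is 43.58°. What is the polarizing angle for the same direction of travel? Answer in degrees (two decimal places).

θ_B ≈ 34.58°

sin θ_c = n₂/n₁, so n₂/n₁ = sin 43.58° = 0.6894.
Brewster: tan θ_B = n₂/n₁ = 0.6894.
θ_B = arctan(0.6894) = 34.58°.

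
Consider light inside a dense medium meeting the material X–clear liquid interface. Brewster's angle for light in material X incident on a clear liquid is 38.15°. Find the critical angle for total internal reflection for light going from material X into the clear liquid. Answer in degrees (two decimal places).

θ_c ≈ 51.77°

From Brewster, n₂/n₁ = tan θ_B = tan 38.15° = 0.7855.
Then sin θ_c = n₂/n₁ = 0.7855, so θ_c = arcsin 0.7855 = 51.77°.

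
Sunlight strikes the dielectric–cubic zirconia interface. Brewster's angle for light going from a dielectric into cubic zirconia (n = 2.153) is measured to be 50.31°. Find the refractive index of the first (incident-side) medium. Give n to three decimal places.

n ≈ 1.787

Full polarization of the reflected beam means tan θ_B = n₂/n₁, where n₁ is the incident medium (a dielectric).
n₁ = n₂ / tan θ_B = 2.153 / tan 50.31° = 1.787.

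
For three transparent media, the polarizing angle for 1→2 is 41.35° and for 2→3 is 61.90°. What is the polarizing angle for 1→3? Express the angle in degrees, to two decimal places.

θ_B ≈ 58.75°

tan θ_B(1→2) = n₂/n₁ = tan 41.35° = 0.8801.
tan θ_B(2→3) = n₃/n₂ = tan 61.90° = 1.8728.
n₃/n₁ = 1.6482. Then tan θ_B(1→3) = n₃/n₁, so θ_B(1→3) = arctan(1.6482) = 58.75°.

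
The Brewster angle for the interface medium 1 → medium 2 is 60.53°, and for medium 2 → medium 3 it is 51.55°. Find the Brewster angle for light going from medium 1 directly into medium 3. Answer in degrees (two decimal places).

Each Brewster angle gives a ratio: n₂/n₁ = tan 60.53° = 1.7697, n₃/n₂ = tan 51.55° = 1.2594.
n₃/n₁ = 2.2288. Then tan θ_B(1→3) = n₃/n₁, so θ_B(1→3) = arctan(2.2288) = 65.84°.

θ_B ≈ 65.84°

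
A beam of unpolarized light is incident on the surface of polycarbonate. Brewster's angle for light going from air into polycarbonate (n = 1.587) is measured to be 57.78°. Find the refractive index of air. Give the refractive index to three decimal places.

n ≈ 1.000

Brewster's law: tan θ_B = n₂/n₁ (light incident in air, refracted into polycarbonate).
n₁ = n₂ / tan θ_B = 1.587 / tan 57.78° = 1.000.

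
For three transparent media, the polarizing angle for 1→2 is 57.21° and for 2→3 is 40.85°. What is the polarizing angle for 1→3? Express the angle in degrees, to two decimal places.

Each Brewster angle gives a ratio: n₂/n₁ = tan 57.21° = 1.5523, n₃/n₂ = tan 40.85° = 0.8647.
Multiplying, n₃/n₁ = 1.5523 × 0.8647 = 1.3423, and θ_B(1→3) = arctan 1.3423 = 53.31°.

θ_B ≈ 53.31°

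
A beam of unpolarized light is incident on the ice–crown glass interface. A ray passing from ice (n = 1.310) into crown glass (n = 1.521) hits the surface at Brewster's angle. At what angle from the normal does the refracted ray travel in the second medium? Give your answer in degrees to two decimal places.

tan θ_B = n₂/n₁ = 1.521/1.310 = 1.1611, so θ_B = 49.26°.
At Brewster's angle the reflected and refracted rays are perpendicular, so θ_t = 90° − θ_B = 90° − 49.26° = 40.74°.

θ_t ≈ 40.74°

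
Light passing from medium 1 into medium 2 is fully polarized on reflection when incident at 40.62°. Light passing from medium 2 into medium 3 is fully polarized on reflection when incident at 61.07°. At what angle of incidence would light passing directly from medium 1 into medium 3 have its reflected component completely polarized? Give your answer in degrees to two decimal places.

θ_B ≈ 57.20°

tan θ_B(1→2) = n₂/n₁ = tan 40.62° = 0.8577.
tan θ_B(2→3) = n₃/n₂ = tan 61.07° = 1.8093.
So n₃/n₁ = (n₂/n₁)(n₃/n₂) = 0.8577 × 1.8093 = 1.5518.
θ_B(1→3) = arctan(1.5518) = 57.20°.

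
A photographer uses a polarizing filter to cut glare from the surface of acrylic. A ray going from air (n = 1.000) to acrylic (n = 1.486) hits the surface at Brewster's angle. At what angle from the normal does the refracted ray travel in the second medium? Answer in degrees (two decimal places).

θ_B = arctan(n₂/n₁) = arctan(1.486/1.000) = 56.06°.
At Brewster's angle the reflected and refracted rays are perpendicular, so θ_t = 90° − θ_B = 90° − 56.06° = 33.94°.

θ_t ≈ 33.94°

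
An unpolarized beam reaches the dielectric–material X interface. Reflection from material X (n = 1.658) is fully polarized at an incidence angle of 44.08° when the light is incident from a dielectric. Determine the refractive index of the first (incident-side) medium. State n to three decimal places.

Brewster's law: tan θ_B = n₂/n₁ (light incident in a dielectric, refracted into material X).
n₁ = n₂ / tan θ_B = 1.658 / tan 44.08° = 1.712.

n ≈ 1.712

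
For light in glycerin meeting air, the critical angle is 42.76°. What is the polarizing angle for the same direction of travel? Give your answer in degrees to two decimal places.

n₂/n₁ = sin θ_c = sin 42.76° = 0.6789.
tan θ_B equals the same ratio, so θ_B = arctan(0.6789) = 34.17°.

θ_B ≈ 34.17°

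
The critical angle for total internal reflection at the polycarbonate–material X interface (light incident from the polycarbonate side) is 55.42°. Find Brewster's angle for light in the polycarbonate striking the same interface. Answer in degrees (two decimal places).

θ_B ≈ 39.47°

At the critical angle sin θ_c = n₂/n₁, giving n₂/n₁ = sin 55.42° = 0.8233.
Then tan θ_B = n₂/n₁ = 0.8233, so θ_B = arctan 0.8233 = 39.47°.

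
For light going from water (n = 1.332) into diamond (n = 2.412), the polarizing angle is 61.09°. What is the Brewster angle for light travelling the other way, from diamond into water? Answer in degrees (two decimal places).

θ_B' ≈ 28.91°

Reversing the direction swaps n₁ and n₂, so tan θ_B' = 1/tan θ_B and θ_B' = 90° − θ_B.
Hence θ_B' = 90° − 61.09° = 28.91°.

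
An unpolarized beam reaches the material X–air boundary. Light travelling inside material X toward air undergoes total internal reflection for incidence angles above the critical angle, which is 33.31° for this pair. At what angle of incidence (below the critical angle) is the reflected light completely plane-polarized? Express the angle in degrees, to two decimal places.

sin θ_c = n₂/n₁, so n₂/n₁ = sin 33.31° = 0.5492.
Brewster: tan θ_B = n₂/n₁ = 0.5492.
θ_B = arctan(0.5492) = 28.77°.

θ_B ≈ 28.77°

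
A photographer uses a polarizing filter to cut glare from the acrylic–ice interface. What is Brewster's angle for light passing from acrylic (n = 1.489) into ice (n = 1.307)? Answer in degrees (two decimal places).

θ_B ≈ 41.28°

tan θ_B = n₂/n₁ = 1.307/1.489 = 0.8778. Taking the arctangent, θ_B = 41.28°.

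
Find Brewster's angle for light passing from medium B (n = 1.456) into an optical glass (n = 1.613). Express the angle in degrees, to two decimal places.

Brewster's condition: tan θ_B = n₂/n₁ = 1.613/1.456 = 1.1078.
θ_B = arctan(1.1078) = 47.93°.

θ_B ≈ 47.93°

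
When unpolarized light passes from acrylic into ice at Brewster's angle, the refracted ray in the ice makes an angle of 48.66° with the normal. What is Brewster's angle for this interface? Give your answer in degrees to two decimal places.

Brewster's condition makes the reflected and refracted beams perpendicular: θ_B + θ_t = 90°.
θ_B = 90° − 48.66° = 41.34°.

θ_B ≈ 41.34°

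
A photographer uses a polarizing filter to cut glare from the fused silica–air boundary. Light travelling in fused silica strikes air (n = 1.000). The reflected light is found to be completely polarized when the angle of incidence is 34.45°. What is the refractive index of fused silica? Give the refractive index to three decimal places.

Full polarization of the reflected beam means tan θ_B = n₂/n₁, where n₁ is the incident medium (fused silica).
n₁ = n₂ / tan θ_B = 1.000 / tan 34.45° = 1.458.

n ≈ 1.458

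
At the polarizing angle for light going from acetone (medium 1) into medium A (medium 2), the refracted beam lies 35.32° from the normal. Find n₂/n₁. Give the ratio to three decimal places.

At Brewster incidence θ_B = 90° − θ_t = 90° − 35.32° = 54.68°.
Then n₂/n₁ = tan θ_B = tan 54.68° = 1.411.

n₂/n₁ ≈ 1.411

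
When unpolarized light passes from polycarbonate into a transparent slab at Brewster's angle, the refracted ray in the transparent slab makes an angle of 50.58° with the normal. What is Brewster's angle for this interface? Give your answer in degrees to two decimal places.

Since the reflected and refracted rays are at right angles at the polarizing angle, θ_B + θ_t = 90°.
So θ_B = 90° − θ_t = 90° − 50.58° = 39.42°.

θ_B ≈ 39.42°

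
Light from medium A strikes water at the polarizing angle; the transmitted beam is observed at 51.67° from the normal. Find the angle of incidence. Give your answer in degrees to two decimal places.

θ_B ≈ 38.33°

Brewster's condition makes the reflected and refracted beams perpendicular: θ_B + θ_t = 90°.
So θ_B = 90° − θ_t = 90° − 51.67° = 38.33°.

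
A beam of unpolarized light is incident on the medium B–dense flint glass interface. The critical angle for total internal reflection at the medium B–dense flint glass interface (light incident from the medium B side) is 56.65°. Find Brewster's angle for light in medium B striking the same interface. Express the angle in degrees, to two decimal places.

At the critical angle sin θ_c = n₂/n₁, giving n₂/n₁ = sin 56.65° = 0.8353.
Then tan θ_B = n₂/n₁ = 0.8353, so θ_B = arctan 0.8353 = 39.87°.

θ_B ≈ 39.87°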